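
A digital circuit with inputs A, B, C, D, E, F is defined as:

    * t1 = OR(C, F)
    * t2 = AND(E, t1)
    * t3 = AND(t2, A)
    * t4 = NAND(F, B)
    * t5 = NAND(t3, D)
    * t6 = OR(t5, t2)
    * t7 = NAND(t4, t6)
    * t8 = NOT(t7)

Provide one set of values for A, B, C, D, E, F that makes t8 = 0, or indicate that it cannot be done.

A=0, B=1, C=1, D=0, E=0, F=1

t8 = NOT(t7) must be 0, so t7 = 1.
Check with A=0, B=1, C=1, D=0, E=0, F=1:
t1 = OR(C, F) = OR(1, 1) = 1
t2 = AND(E, t1) = AND(0, 1) = 0
t3 = AND(t2, A) = AND(0, 0) = 0
t4 = NAND(F, B) = NAND(1, 1) = 0
t5 = NAND(t3, D) = NAND(0, 0) = 1
t6 = OR(t5, t2) = OR(1, 0) = 1
t7 = NAND(t4, t6) = NAND(0, 1) = 1
t8 = NOT(t7) = NOT 1 = 0
So t8 = 0 as required.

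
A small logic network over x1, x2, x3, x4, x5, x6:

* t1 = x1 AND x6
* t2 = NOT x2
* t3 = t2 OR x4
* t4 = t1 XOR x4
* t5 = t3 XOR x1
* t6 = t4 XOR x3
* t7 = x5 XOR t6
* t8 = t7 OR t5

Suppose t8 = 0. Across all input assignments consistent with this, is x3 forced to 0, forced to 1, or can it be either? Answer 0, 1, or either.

Both values of x3 occur among assignments with t8 = 0:
  x3=0: x1=0, x2=1, x3=0, x4=0, x5=0, x6=0
  x3=1: x1=0, x2=1, x3=1, x4=0, x5=1, x6=0

either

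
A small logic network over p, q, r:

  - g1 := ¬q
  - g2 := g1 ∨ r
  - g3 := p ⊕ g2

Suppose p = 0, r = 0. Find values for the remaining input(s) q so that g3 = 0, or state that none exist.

g3 = p ⊕ g2 must be 0, so p and g2 are equal.
Check with p = 0, r = 0 and q=1:
g1 = ¬q = ¬1 = 0
g2 = g1 ∨ r = 0 ∨ 0 = 0
g3 = p ⊕ g2 = 0 ⊕ 0 = 0
So g3 = 0.

q=1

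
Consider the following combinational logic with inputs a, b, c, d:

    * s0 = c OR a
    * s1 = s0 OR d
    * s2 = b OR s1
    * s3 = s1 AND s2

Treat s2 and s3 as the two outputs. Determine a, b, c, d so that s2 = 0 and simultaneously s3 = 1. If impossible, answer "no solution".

no solution exists

Across all 16 input combinations, none give both s2 = 0 and s3 = 1.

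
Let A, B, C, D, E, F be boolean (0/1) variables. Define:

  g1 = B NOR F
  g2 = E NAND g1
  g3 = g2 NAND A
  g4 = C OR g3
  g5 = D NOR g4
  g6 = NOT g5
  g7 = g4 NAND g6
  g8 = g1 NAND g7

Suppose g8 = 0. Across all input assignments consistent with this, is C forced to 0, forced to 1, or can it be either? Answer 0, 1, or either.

0

g8 = g1 NAND g7 must be 0, so both g1 = 1 and g7 = 1.
g1 = B NOR F must be 1, so both B = 0 and F = 0.
Every assignment with g8 = 0 has C = 0; there are 2 such assignment(s).
  A=1, B=0, C=0, D=0, E=0, F=0
  A=1, B=0, C=0, D=1, E=0, F=0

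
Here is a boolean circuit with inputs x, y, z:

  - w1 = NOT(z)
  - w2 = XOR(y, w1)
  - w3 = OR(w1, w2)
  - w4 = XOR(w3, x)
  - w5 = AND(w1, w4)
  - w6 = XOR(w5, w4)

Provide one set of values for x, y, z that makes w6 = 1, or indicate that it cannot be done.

w6 = XOR(w5, w4) must be 1, so w5 and w4 differ.
Check with x=1, y=0, z=1:
w1 = NOT(z) = NOT 1 = 0
w2 = XOR(y, w1) = XOR(0, 0) = 0
w3 = OR(w1, w2) = OR(0, 0) = 0
w4 = XOR(w3, x) = XOR(0, 1) = 1
w5 = AND(w1, w4) = AND(0, 1) = 0
w6 = XOR(w5, w4) = XOR(0, 1) = 1
So w6 = 1 as required.

x=1, y=0, z=1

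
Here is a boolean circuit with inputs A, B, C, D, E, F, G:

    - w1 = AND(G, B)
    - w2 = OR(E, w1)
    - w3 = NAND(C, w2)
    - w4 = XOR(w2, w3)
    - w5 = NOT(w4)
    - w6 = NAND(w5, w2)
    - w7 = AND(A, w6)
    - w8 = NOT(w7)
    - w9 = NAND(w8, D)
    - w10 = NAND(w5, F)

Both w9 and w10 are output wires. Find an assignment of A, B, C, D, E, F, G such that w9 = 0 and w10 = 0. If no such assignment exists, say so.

Check with A=1 B=1 C=0 D=1 E=1 F=1 G=1:
w1 = AND(G, B) = AND(1, 1) = 1
w2 = OR(E, w1) = OR(1, 1) = 1
w3 = NAND(C, w2) = NAND(0, 1) = 1
w4 = XOR(w2, w3) = XOR(1, 1) = 0
w5 = NOT(w4) = NOT 0 = 1
w6 = NAND(w5, w2) = NAND(1, 1) = 0
w7 = AND(A, w6) = AND(1, 0) = 0
w8 = NOT(w7) = NOT 0 = 1
w9 = NAND(w8, D) = NAND(1, 1) = 0
w10 = NAND(w5, F) = NAND(1, 1) = 0
So w9 = 0 and w10 = 0.

A=1 B=1 C=0 D=1 E=1 F=1 G=1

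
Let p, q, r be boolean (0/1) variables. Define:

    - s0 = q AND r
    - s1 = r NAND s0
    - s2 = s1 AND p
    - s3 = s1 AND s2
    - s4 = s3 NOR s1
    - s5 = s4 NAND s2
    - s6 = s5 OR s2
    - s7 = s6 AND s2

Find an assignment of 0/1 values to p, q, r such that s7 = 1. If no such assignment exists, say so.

s7 = s6 AND s2 must be 1, so both s6 = 1 and s2 = 1.
s6 = s5 OR s2 must be 1, so at least one of s5, s2 is 1.
s2 = s1 AND p must be 1, so both s1 = 1 and p = 1.
Check with p=1, q=0, r=0:
s0 = q AND r = 0 AND 0 = 0
s1 = r NAND s0 = 0 NAND 0 = 1
s2 = s1 AND p = 1 AND 1 = 1
s3 = s1 AND s2 = 1 AND 1 = 1
s4 = s3 NOR s1 = 1 NOR 1 = 0
s5 = s4 NAND s2 = 0 NAND 1 = 1
s6 = s5 OR s2 = 1 OR 1 = 1
s7 = s6 AND s2 = 1 AND 1 = 1
So s7 = 1 as required.

p=1, q=0, r=0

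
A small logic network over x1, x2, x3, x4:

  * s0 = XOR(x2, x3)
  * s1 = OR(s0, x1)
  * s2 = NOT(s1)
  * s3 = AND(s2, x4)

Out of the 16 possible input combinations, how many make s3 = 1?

s3 = AND(s2, x4) must be 1, so both s2 = 1 and x4 = 1.
s2 = NOT(s1) must be 1, so s1 = 0.
s1 = OR(s0, x1) must be 0, so both s0 = 0 and x1 = 0.
Enumerating the 16 input combinations, 2 give s3 = 1 and 14 give s3 = 0.

2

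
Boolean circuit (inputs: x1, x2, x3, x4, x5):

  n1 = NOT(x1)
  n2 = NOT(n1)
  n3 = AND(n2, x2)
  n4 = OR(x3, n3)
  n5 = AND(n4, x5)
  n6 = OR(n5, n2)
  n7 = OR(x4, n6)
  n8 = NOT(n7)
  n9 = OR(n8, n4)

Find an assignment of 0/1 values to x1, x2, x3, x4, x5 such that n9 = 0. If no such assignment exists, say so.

x1=0, x2=1, x3=0, x4=1, x5=1

Check with x1=0, x2=1, x3=0, x4=1, x5=1:
n1 = NOT(x1) = NOT 0 = 1
n2 = NOT(n1) = NOT 1 = 0
n3 = AND(n2, x2) = AND(0, 1) = 0
n4 = OR(x3, n3) = OR(0, 0) = 0
n5 = AND(n4, x5) = AND(0, 1) = 0
n6 = OR(n5, n2) = OR(0, 0) = 0
n7 = OR(x4, n6) = OR(1, 0) = 1
n8 = NOT(n7) = NOT 1 = 0
n9 = OR(n8, n4) = OR(0, 0) = 0
So n9 = 0 as required.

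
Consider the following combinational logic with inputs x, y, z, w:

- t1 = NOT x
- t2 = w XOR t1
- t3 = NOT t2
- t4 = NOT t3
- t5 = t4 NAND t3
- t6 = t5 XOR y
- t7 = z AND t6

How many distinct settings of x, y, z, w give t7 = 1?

t7 = z AND t6 must be 1, so both z = 1 and t6 = 1.
Enumerating the 16 input combinations, 4 give t7 = 1 and 12 give t7 = 0.

4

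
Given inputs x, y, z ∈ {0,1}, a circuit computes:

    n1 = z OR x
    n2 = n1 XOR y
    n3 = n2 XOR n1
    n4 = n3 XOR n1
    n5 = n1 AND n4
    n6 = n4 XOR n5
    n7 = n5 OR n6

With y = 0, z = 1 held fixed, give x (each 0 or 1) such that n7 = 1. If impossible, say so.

n7 = n5 OR n6 must be 1, so at least one of n5, n6 is 1.
Check with y = 0, z = 1 and x=0:
n1 = z OR x = 1 OR 0 = 1
n2 = n1 XOR y = 1 XOR 0 = 1
n3 = n2 XOR n1 = 1 XOR 1 = 0
n4 = n3 XOR n1 = 0 XOR 1 = 1
n5 = n1 AND n4 = 1 AND 1 = 1
n6 = n4 XOR n5 = 1 XOR 1 = 0
n7 = n5 OR n6 = 1 OR 0 = 1
So n7 = 1.

x=0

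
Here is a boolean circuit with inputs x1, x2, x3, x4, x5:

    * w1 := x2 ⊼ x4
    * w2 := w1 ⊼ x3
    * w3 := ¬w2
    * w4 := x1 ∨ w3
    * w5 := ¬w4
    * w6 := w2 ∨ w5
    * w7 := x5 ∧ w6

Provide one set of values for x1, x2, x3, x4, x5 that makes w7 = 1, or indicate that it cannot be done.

w7 = x5 ∧ w6 must be 1, so both x5 = 1 and w6 = 1.
Check with x1=0, x2=1, x3=1, x4=1, x5=1:
w1 = x2 ⊼ x4 = 1 ⊼ 1 = 0
w2 = w1 ⊼ x3 = 0 ⊼ 1 = 1
w3 = ¬w2 = ¬1 = 0
w4 = x1 ∨ w3 = 0 ∨ 0 = 0
w5 = ¬w4 = ¬0 = 1
w6 = w2 ∨ w5 = 1 ∨ 1 = 1
w7 = x5 ∧ w6 = 1 ∧ 1 = 1
So w7 = 1 as required.

x1=0, x2=1, x3=1, x4=1, x5=1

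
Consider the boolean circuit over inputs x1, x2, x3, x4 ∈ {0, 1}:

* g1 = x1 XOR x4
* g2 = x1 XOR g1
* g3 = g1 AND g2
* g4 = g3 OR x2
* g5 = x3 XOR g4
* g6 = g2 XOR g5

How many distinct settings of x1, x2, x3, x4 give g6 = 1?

8

g6 = g2 XOR g5 must be 1, so g2 and g5 differ.
Enumerating the 16 input combinations, 8 give g6 = 1 and 8 give g6 = 0.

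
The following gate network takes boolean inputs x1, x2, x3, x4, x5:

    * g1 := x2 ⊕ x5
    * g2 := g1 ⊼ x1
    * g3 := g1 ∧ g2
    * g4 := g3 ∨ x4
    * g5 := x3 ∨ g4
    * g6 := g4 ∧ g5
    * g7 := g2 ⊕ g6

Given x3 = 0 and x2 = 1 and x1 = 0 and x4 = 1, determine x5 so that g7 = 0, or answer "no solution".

g7 = g2 ⊕ g6 must be 0, so g2 and g6 are equal.
Check with x3 = 0 and x2 = 1 and x1 = 0 and x4 = 1 and x5=0:
g1 = x2 ⊕ x5 = 1 ⊕ 0 = 1
g2 = g1 ⊼ x1 = 1 ⊼ 0 = 1
g3 = g1 ∧ g2 = 1 ∧ 1 = 1
g4 = g3 ∨ x4 = 1 ∨ 1 = 1
g5 = x3 ∨ g4 = 0 ∨ 1 = 1
g6 = g4 ∧ g5 = 1 ∧ 1 = 1
g7 = g2 ⊕ g6 = 1 ⊕ 1 = 0
So g7 = 0.

x5=0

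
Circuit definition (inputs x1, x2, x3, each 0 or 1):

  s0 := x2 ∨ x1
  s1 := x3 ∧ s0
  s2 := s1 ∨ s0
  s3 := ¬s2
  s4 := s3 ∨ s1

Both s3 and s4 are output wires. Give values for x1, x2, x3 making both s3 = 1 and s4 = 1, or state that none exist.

Check with x1=0, x2=0, x3=0:
s0 = x2 ∨ x1 = 0 ∨ 0 = 0
s1 = x3 ∧ s0 = 0 ∧ 0 = 0
s2 = s1 ∨ s0 = 0 ∨ 0 = 0
s3 = ¬s2 = ¬0 = 1
s4 = s3 ∨ s1 = 1 ∨ 0 = 1
So s3 = 1 and s4 = 1.

x1=0, x2=0, x3=0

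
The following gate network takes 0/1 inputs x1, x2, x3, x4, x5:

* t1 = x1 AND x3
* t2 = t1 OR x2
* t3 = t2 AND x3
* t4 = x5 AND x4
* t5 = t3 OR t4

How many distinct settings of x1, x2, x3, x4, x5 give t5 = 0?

15

t5 = t3 OR t4 must be 0, so both t3 = 0 and t4 = 0.
t3 = t2 AND x3 must be 0, so at least one of t2, x3 is 0.
Enumerating the 32 input combinations, 15 give t5 = 0 and 17 give t5 = 1.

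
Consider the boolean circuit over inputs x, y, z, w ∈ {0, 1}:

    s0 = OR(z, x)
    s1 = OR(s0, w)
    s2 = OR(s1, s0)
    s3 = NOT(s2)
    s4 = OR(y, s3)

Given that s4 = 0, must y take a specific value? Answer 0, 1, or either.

s4 = OR(y, s3) must be 0, so both y = 0 and s3 = 0.
Every assignment with s4 = 0 has y = 0; there are 7 such assignment(s).

0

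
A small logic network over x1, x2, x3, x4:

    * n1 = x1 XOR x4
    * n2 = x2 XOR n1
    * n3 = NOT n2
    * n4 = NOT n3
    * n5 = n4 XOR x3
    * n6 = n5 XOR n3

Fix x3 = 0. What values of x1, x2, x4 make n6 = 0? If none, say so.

With x3 = 0 fixed, none of the 8 settings of x1, x2, x4 give n6 = 0.
For example, with x1=1, x2=0, x4=1:
n1 = x1 XOR x4 = 1 XOR 1 = 0
n2 = x2 XOR n1 = 0 XOR 0 = 0
n3 = NOT n2 = NOT 0 = 1
n4 = NOT n3 = NOT 1 = 0
n5 = n4 XOR x3 = 0 XOR 0 = 0
n6 = n5 XOR n3 = 0 XOR 1 = 1
giving n6 = 1 ≠ 0.

no solution exists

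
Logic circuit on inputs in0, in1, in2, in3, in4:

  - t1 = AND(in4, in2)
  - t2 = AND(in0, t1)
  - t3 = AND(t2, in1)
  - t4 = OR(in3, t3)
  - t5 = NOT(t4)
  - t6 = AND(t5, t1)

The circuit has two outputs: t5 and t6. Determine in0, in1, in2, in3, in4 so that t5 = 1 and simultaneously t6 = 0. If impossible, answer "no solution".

in0=0, in1=1, in2=1, in3=0, in4=0

Check with in0=0, in1=1, in2=1, in3=0, in4=0:
t1 = AND(in4, in2) = AND(0, 1) = 0
t2 = AND(in0, t1) = AND(0, 0) = 0
t3 = AND(t2, in1) = AND(0, 1) = 0
t4 = OR(in3, t3) = OR(0, 0) = 0
t5 = NOT(t4) = NOT 0 = 1
t6 = AND(t5, t1) = AND(1, 0) = 0
So t5 = 1 and t6 = 0.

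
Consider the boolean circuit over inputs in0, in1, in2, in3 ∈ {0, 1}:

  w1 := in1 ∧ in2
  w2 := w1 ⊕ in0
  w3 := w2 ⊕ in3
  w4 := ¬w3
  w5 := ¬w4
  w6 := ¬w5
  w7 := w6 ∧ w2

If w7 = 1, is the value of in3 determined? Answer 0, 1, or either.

w7 = w6 ∧ w2 must be 1, so both w6 = 1 and w2 = 1.
w6 = ¬w5 must be 1, so w5 = 0.
w2 = w1 ⊕ in0 must be 1, so w1 and in0 differ.
Every assignment with w7 = 1 has in3 = 1; there are 4 such assignment(s).
  in0=0, in1=1, in2=1, in3=1
  in0=1, in1=0, in2=0, in3=1
  in0=1, in1=0, in2=1, in3=1
  in0=1, in1=1, in2=0, in3=1

1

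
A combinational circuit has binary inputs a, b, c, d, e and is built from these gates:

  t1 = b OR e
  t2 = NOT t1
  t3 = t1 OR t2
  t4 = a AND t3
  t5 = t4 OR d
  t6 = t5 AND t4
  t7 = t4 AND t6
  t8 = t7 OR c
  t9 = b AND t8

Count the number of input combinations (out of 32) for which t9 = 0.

20

t9 = b AND t8 must be 0, so at least one of b, t8 is 0.
Enumerating the 32 input combinations, 20 give t9 = 0 and 12 give t9 = 1.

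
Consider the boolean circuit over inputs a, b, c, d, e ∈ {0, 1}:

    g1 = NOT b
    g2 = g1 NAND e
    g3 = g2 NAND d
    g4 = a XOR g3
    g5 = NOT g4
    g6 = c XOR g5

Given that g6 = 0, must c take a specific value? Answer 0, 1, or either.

Both values of c occur among assignments with g6 = 0:
  c=0: a=0, b=0, c=0, d=0, e=0
  c=1: a=0, b=0, c=1, d=1, e=0

either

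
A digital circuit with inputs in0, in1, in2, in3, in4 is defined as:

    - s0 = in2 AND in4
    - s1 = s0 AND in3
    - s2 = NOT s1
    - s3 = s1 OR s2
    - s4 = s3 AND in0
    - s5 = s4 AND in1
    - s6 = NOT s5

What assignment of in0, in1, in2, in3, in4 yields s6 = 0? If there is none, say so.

in0=1 in1=1 in2=0 in3=0 in4=1

Check with in0=1 in1=1 in2=0 in3=0 in4=1:
s0 = in2 AND in4 = 0 AND 1 = 0
s1 = s0 AND in3 = 0 AND 0 = 0
s2 = NOT s1 = NOT 0 = 1
s3 = s1 OR s2 = 0 OR 1 = 1
s4 = s3 AND in0 = 1 AND 1 = 1
s5 = s4 AND in1 = 1 AND 1 = 1
s6 = NOT s5 = NOT 1 = 0
So s6 = 0 as required.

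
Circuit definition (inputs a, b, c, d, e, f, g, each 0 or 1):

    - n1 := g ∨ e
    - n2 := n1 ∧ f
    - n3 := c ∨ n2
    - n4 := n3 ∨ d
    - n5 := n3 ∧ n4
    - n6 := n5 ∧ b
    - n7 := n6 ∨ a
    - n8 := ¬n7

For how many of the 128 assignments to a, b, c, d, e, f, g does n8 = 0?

n8 = ¬n7 must be 0, so n7 = 1.
n7 = n6 ∨ a must be 1, so at least one of n6, a is 1.
Enumerating the 128 input combinations, 86 give n8 = 0 and 42 give n8 = 1.

86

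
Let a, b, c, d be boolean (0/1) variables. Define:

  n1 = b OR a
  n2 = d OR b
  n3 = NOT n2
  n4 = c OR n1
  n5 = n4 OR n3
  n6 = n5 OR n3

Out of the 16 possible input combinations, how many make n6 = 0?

1

n6 = n5 OR n3 must be 0, so both n5 = 0 and n3 = 0.
n5 = n4 OR n3 must be 0, so both n4 = 0 and n3 = 0.
n3 = NOT n2 must be 0, so n2 = 1.
Satisfying assignments:
  a=0, b=0, c=0, d=1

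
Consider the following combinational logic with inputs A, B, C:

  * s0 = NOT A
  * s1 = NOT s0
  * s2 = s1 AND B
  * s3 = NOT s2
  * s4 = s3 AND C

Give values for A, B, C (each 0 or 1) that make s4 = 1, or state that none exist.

s4 = s3 AND C must be 1, so both s3 = 1 and C = 1.
s3 = NOT s2 must be 1, so s2 = 0.
s2 = s1 AND B must be 0, so at least one of s1, B is 0.
Check with A=0 B=0 C=1:
s0 = NOT A = NOT 0 = 1
s1 = NOT s0 = NOT 1 = 0
s2 = s1 AND B = 0 AND 0 = 0
s3 = NOT s2 = NOT 0 = 1
s4 = s3 AND C = 1 AND 1 = 1
So s4 = 1 as required.

A=0 B=0 C=1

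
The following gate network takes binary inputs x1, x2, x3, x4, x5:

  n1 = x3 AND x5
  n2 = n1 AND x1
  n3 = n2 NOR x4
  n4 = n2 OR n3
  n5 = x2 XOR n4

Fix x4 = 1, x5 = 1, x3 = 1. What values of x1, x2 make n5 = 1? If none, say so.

x1=0, x2=1

n5 = x2 XOR n4 must be 1, so x2 and n4 differ.
Check with x4 = 1, x5 = 1, x3 = 1 and x1=0, x2=1:
n1 = x3 AND x5 = 1 AND 1 = 1
n2 = n1 AND x1 = 1 AND 0 = 0
n3 = n2 NOR x4 = 0 NOR 1 = 0
n4 = n2 OR n3 = 0 OR 0 = 0
n5 = x2 XOR n4 = 1 XOR 0 = 1
So n5 = 1.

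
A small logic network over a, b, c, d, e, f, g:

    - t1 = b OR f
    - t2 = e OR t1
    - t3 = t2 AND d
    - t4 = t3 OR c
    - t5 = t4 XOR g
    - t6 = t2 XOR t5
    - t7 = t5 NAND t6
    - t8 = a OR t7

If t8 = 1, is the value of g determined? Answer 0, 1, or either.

Both values of g occur among assignments with t8 = 1:
  g=0: a=0, b=0, c=0, d=0, e=0, f=0, g=0
  g=1: a=0, b=0, c=0, d=0, e=0, f=1, g=1

either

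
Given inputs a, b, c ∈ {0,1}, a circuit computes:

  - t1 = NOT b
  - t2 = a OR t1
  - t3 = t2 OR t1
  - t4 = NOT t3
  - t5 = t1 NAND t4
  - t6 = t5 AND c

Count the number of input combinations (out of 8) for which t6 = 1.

4

t6 = t5 AND c must be 1, so both t5 = 1 and c = 1.
Satisfying assignments:
  a=0, b=0, c=1
  a=0, b=1, c=1
  a=1, b=0, c=1
  a=1, b=1, c=1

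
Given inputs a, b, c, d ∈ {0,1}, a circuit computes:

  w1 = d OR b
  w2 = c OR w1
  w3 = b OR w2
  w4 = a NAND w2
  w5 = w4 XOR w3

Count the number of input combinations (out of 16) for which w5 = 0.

w5 = w4 XOR w3 must be 0, so w4 and w3 are equal.
Enumerating the 16 input combinations, 7 give w5 = 0 and 9 give w5 = 1.

7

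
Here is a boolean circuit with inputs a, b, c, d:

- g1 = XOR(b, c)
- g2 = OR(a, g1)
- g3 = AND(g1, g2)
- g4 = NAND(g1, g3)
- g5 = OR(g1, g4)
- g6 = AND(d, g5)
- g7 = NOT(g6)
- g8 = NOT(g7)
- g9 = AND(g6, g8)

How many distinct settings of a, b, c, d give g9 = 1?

8

g9 = AND(g6, g8) must be 1, so both g6 = 1 and g8 = 1.
Enumerating the 16 input combinations, 8 give g9 = 1 and 8 give g9 = 0.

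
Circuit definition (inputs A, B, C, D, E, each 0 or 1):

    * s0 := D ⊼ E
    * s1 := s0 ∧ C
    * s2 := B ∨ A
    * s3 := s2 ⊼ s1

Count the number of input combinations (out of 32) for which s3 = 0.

9

s3 = s2 ⊼ s1 must be 0, so both s2 = 1 and s1 = 1.
s2 = B ∨ A must be 1, so at least one of B, A is 1.
s1 = s0 ∧ C must be 1, so both s0 = 1 and C = 1.
Enumerating the 32 input combinations, 9 give s3 = 0 and 23 give s3 = 1.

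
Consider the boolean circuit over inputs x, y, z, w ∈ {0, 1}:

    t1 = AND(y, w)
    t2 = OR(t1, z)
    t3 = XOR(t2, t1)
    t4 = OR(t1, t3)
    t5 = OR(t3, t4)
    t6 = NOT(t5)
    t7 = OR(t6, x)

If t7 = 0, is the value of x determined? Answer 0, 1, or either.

t7 = OR(t6, x) must be 0, so both t6 = 0 and x = 0.
t6 = NOT(t5) must be 0, so t5 = 1.
t5 = OR(t3, t4) must be 1, so at least one of t3, t4 is 1.
Every assignment with t7 = 0 has x = 0; there are 5 such assignment(s).

0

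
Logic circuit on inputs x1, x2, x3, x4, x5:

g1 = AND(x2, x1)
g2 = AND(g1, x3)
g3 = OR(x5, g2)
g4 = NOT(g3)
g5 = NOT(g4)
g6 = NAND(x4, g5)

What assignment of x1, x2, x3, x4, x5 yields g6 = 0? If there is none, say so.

x1=0 x2=0 x3=0 x4=1 x5=1

g6 = NAND(x4, g5) must be 0, so both x4 = 1 and g5 = 1.
g5 = NOT(g4) must be 1, so g4 = 0.
g4 = NOT(g3) must be 0, so g3 = 1.
Check with x1=0 x2=0 x3=0 x4=1 x5=1:
g1 = AND(x2, x1) = AND(0, 0) = 0
g2 = AND(g1, x3) = AND(0, 0) = 0
g3 = OR(x5, g2) = OR(1, 0) = 1
g4 = NOT(g3) = NOT 1 = 0
g5 = NOT(g4) = NOT 0 = 1
g6 = NAND(x4, g5) = NAND(1, 1) = 0
So g6 = 0 as required.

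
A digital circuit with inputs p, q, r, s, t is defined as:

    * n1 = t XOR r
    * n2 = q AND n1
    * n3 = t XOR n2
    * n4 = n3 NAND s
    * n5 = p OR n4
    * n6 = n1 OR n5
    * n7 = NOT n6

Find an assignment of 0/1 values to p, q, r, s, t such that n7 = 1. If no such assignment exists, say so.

n7 = NOT n6 must be 1, so n6 = 0.
n6 = n1 OR n5 must be 0, so both n1 = 0 and n5 = 0.
n1 = t XOR r must be 0, so t and r are equal.
Check with p=0, q=0, r=1, s=1, t=1:
n1 = t XOR r = 1 XOR 1 = 0
n2 = q AND n1 = 0 AND 0 = 0
n3 = t XOR n2 = 1 XOR 0 = 1
n4 = n3 NAND s = 1 NAND 1 = 0
n5 = p OR n4 = 0 OR 0 = 0
n6 = n1 OR n5 = 0 OR 0 = 0
n7 = NOT n6 = NOT 0 = 1
So n7 = 1 as required.

p=0, q=0, r=1, s=1, t=1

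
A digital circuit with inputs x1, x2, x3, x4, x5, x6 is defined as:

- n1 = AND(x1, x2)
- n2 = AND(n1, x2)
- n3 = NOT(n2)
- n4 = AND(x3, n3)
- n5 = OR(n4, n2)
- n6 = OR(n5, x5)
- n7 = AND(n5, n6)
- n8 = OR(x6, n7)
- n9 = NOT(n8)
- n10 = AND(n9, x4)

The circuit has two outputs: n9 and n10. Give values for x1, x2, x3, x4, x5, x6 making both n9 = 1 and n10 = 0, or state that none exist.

x1=0, x2=0, x3=0, x4=0, x5=0, x6=0

Check with x1=0, x2=0, x3=0, x4=0, x5=0, x6=0:
n1 = AND(x1, x2) = AND(0, 0) = 0
n2 = AND(n1, x2) = AND(0, 0) = 0
n3 = NOT(n2) = NOT 0 = 1
n4 = AND(x3, n3) = AND(0, 1) = 0
n5 = OR(n4, n2) = OR(0, 0) = 0
n6 = OR(n5, x5) = OR(0, 0) = 0
n7 = AND(n5, n6) = AND(0, 0) = 0
n8 = OR(x6, n7) = OR(0, 0) = 0
n9 = NOT(n8) = NOT 0 = 1
n10 = AND(n9, x4) = AND(1, 0) = 0
So n9 = 1 and n10 = 0.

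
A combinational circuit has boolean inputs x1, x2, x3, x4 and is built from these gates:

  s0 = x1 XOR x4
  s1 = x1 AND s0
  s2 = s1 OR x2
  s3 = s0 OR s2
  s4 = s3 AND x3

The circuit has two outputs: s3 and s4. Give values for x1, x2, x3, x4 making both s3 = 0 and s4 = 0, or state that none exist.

Check with x1=1, x2=0, x3=1, x4=1:
s0 = x1 XOR x4 = 1 XOR 1 = 0
s1 = x1 AND s0 = 1 AND 0 = 0
s2 = s1 OR x2 = 0 OR 0 = 0
s3 = s0 OR s2 = 0 OR 0 = 0
s4 = s3 AND x3 = 0 AND 1 = 0
So s3 = 0 and s4 = 0.

x1=1, x2=0, x3=1, x4=1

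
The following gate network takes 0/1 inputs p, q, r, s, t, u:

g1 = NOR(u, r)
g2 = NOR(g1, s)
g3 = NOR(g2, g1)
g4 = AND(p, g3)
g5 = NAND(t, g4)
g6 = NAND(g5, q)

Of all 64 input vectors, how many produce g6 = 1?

g6 = NAND(g5, q) must be 1, so at least one of g5, q is 0.
Enumerating the 64 input combinations, 35 give g6 = 1 and 29 give g6 = 0.

35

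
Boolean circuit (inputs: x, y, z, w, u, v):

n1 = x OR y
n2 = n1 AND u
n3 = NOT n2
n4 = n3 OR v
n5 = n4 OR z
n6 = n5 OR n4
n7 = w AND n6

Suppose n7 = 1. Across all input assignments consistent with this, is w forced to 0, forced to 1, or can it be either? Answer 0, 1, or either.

1

n7 = w AND n6 must be 1, so both w = 1 and n6 = 1.
n6 = n5 OR n4 must be 1, so at least one of n5, n4 is 1.
Every assignment with n7 = 1 has w = 1; there are 29 such assignment(s).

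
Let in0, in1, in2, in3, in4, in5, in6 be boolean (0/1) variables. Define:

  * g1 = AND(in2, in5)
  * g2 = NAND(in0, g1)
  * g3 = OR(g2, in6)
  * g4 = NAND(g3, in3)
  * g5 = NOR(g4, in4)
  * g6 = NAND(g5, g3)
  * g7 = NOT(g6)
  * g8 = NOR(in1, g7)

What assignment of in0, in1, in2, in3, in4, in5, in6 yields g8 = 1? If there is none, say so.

in0=0, in1=0, in2=1, in3=0, in4=0, in5=1, in6=0

g8 = NOR(in1, g7) must be 1, so both in1 = 0 and g7 = 0.
Check with in0=0, in1=0, in2=1, in3=0, in4=0, in5=1, in6=0:
g1 = AND(in2, in5) = AND(1, 1) = 1
g2 = NAND(in0, g1) = NAND(0, 1) = 1
g3 = OR(g2, in6) = OR(1, 0) = 1
g4 = NAND(g3, in3) = NAND(1, 0) = 1
g5 = NOR(g4, in4) = NOR(1, 0) = 0
g6 = NAND(g5, g3) = NAND(0, 1) = 1
g7 = NOT(g6) = NOT 1 = 0
g8 = NOR(in1, g7) = NOR(0, 0) = 1
So g8 = 1 as required.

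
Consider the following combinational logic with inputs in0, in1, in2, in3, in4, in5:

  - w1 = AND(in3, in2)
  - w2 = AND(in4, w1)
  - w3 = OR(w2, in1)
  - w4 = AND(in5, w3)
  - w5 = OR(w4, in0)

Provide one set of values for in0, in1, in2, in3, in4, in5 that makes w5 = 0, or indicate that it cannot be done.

in0=0, in1=0, in2=1, in3=0, in4=1, in5=1

w5 = OR(w4, in0) must be 0, so both w4 = 0 and in0 = 0.
Check with in0=0, in1=0, in2=1, in3=0, in4=1, in5=1:
w1 = AND(in3, in2) = AND(0, 1) = 0
w2 = AND(in4, w1) = AND(1, 0) = 0
w3 = OR(w2, in1) = OR(0, 0) = 0
w4 = AND(in5, w3) = AND(1, 0) = 0
w5 = OR(w4, in0) = OR(0, 0) = 0
So w5 = 0 as required.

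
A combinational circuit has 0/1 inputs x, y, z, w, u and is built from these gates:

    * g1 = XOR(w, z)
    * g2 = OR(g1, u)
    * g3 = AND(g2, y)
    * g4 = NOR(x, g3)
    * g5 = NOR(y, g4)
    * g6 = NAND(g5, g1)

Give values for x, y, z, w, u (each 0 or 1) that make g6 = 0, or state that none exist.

x=1, y=0, z=1, w=0, u=0

g6 = NAND(g5, g1) must be 0, so both g5 = 1 and g1 = 1.
g5 = NOR(y, g4) must be 1, so both y = 0 and g4 = 0.
g1 = XOR(w, z) must be 1, so w and z differ.
Check with x=1, y=0, z=1, w=0, u=0:
g1 = XOR(w, z) = XOR(0, 1) = 1
g2 = OR(g1, u) = OR(1, 0) = 1
g3 = AND(g2, y) = AND(1, 0) = 0
g4 = NOR(x, g3) = NOR(1, 0) = 0
g5 = NOR(y, g4) = NOR(0, 0) = 1
g6 = NAND(g5, g1) = NAND(1, 1) = 0
So g6 = 0 as required.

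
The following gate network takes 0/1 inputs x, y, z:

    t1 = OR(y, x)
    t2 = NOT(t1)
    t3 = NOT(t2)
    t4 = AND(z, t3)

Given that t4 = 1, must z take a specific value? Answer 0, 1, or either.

1

t4 = AND(z, t3) must be 1, so both z = 1 and t3 = 1.
t3 = NOT(t2) must be 1, so t2 = 0.
t2 = NOT(t1) must be 0, so t1 = 1.
Every assignment with t4 = 1 has z = 1; there are 3 such assignment(s).
  x=0, y=1, z=1
  x=1, y=0, z=1
  x=1, y=1, z=1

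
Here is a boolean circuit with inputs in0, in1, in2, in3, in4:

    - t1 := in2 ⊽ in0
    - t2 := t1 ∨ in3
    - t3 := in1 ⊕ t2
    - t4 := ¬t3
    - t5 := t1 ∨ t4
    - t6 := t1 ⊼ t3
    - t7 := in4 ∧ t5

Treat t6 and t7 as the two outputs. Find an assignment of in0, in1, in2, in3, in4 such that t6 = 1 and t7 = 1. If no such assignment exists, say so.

Check with in0=0, in1=0, in2=1, in3=0, in4=1:
t1 = in2 ⊽ in0 = 1 ⊽ 0 = 0
t2 = t1 ∨ in3 = 0 ∨ 0 = 0
t3 = in1 ⊕ t2 = 0 ⊕ 0 = 0
t4 = ¬t3 = ¬0 = 1
t5 = t1 ∨ t4 = 0 ∨ 1 = 1
t6 = t1 ⊼ t3 = 0 ⊼ 0 = 1
t7 = in4 ∧ t5 = 1 ∧ 1 = 1
So t6 = 1 and t7 = 1.

in0=0, in1=0, in2=1, in3=0, in4=1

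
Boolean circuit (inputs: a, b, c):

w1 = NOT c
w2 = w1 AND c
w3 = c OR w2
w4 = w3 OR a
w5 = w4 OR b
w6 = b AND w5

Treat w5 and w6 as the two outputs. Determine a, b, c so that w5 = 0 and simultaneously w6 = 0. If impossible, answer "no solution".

a=0 b=0 c=0

Check with a=0 b=0 c=0:
w1 = NOT c = NOT 0 = 1
w2 = w1 AND c = 1 AND 0 = 0
w3 = c OR w2 = 0 OR 0 = 0
w4 = w3 OR a = 0 OR 0 = 0
w5 = w4 OR b = 0 OR 0 = 0
w6 = b AND w5 = 0 AND 0 = 0
So w5 = 0 and w6 = 0.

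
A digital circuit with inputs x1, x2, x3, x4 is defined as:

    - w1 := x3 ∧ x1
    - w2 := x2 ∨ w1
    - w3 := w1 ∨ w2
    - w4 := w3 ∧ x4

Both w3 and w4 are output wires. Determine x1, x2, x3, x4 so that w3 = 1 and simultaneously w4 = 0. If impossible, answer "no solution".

x1=1 x2=1 x3=0 x4=0

Check with x1=1 x2=1 x3=0 x4=0:
w1 = x3 ∧ x1 = 0 ∧ 1 = 0
w2 = x2 ∨ w1 = 1 ∨ 0 = 1
w3 = w1 ∨ w2 = 0 ∨ 1 = 1
w4 = w3 ∧ x4 = 1 ∧ 0 = 0
So w3 = 1 and w4 = 0.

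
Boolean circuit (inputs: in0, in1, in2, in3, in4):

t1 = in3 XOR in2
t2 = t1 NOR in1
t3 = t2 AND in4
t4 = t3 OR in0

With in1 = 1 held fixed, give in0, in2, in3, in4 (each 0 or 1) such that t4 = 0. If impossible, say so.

t4 = t3 OR in0 must be 0, so both t3 = 0 and in0 = 0.
t3 = t2 AND in4 must be 0, so at least one of t2, in4 is 0.
Check with in1 = 1 and in0=0, in2=0, in3=1, in4=1:
t1 = in3 XOR in2 = 1 XOR 0 = 1
t2 = t1 NOR in1 = 1 NOR 1 = 0
t3 = t2 AND in4 = 0 AND 1 = 0
t4 = t3 OR in0 = 0 OR 0 = 0
So t4 = 0.

in0=0, in2=0, in3=1, in4=1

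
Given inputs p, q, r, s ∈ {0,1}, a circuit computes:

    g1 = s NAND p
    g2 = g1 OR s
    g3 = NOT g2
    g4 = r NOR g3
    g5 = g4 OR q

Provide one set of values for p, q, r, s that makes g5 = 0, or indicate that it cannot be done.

p=1, q=0, r=1, s=0

g5 = g4 OR q must be 0, so both g4 = 0 and q = 0.
Check with p=1, q=0, r=1, s=0:
g1 = s NAND p = 0 NAND 1 = 1
g2 = g1 OR s = 1 OR 0 = 1
g3 = NOT g2 = NOT 1 = 0
g4 = r NOR g3 = 1 NOR 0 = 0
g5 = g4 OR q = 0 OR 0 = 0
So g5 = 0 as required.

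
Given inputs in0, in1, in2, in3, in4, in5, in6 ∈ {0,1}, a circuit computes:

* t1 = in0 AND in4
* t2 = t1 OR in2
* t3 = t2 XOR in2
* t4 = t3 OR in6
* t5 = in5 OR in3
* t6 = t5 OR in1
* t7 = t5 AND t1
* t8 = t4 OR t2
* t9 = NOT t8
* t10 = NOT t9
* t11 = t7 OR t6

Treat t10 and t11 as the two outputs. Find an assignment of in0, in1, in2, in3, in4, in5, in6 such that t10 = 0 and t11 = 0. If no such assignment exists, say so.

Check with in0=0, in1=0, in2=0, in3=0, in4=1, in5=0, in6=0:
t1 = in0 AND in4 = 0 AND 1 = 0
t2 = t1 OR in2 = 0 OR 0 = 0
t3 = t2 XOR in2 = 0 XOR 0 = 0
t4 = t3 OR in6 = 0 OR 0 = 0
t5 = in5 OR in3 = 0 OR 0 = 0
t6 = t5 OR in1 = 0 OR 0 = 0
t7 = t5 AND t1 = 0 AND 0 = 0
t8 = t4 OR t2 = 0 OR 0 = 0
t9 = NOT t8 = NOT 0 = 1
t10 = NOT t9 = NOT 1 = 0
t11 = t7 OR t6 = 0 OR 0 = 0
So t10 = 0 and t11 = 0.

in0=0, in1=0, in2=0, in3=0, in4=1, in5=0, in6=0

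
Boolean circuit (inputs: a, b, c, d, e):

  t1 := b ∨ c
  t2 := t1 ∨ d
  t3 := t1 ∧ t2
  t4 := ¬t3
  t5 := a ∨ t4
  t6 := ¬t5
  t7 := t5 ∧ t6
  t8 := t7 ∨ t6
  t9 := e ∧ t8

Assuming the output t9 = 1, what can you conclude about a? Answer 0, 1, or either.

t9 = e ∧ t8 must be 1, so both e = 1 and t8 = 1.
t8 = t7 ∨ t6 must be 1, so at least one of t7, t6 is 1.
Every assignment with t9 = 1 has a = 0; there are 6 such assignment(s).

0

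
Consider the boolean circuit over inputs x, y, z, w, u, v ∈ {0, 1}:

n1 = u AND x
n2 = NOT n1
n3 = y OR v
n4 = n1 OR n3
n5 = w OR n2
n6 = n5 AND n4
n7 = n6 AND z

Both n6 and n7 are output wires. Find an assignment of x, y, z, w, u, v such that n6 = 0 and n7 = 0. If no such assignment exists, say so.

x=1 y=0 z=0 w=0 u=0 v=0

Check with x=1 y=0 z=0 w=0 u=0 v=0:
n1 = u AND x = 0 AND 1 = 0
n2 = NOT n1 = NOT 0 = 1
n3 = y OR v = 0 OR 0 = 0
n4 = n1 OR n3 = 0 OR 0 = 0
n5 = w OR n2 = 0 OR 1 = 1
n6 = n5 AND n4 = 1 AND 0 = 0
n7 = n6 AND z = 0 AND 0 = 0
So n6 = 0 and n7 = 0.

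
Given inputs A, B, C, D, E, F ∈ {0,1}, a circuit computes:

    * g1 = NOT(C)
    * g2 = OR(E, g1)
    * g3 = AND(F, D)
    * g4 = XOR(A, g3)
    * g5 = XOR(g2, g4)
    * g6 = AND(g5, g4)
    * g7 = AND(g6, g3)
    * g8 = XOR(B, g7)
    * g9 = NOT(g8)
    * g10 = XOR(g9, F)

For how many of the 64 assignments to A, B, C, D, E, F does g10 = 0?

g10 = XOR(g9, F) must be 0, so g9 and F are equal.
Enumerating the 64 input combinations, 32 give g10 = 0 and 32 give g10 = 1.

32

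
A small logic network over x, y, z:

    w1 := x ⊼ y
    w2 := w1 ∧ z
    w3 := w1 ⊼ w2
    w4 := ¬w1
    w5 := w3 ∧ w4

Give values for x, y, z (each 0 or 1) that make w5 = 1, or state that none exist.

x=1 y=1 z=0

w5 = w3 ∧ w4 must be 1, so both w3 = 1 and w4 = 1.
w3 = w1 ⊼ w2 must be 1, so at least one of w1, w2 is 0.
w4 = ¬w1 must be 1, so w1 = 0.
Check with x=1 y=1 z=0:
w1 = x ⊼ y = 1 ⊼ 1 = 0
w2 = w1 ∧ z = 0 ∧ 0 = 0
w3 = w1 ⊼ w2 = 0 ⊼ 0 = 1
w4 = ¬w1 = ¬0 = 1
w5 = w3 ∧ w4 = 1 ∧ 1 = 1
So w5 = 1 as required.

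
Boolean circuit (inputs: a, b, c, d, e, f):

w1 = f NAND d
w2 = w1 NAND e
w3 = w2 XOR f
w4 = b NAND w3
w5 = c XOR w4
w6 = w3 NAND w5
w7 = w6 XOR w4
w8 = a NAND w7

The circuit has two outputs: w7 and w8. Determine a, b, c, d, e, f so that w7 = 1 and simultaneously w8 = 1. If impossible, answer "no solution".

a=0, b=1, c=0, d=0, e=1, f=1

Check with a=0, b=1, c=0, d=0, e=1, f=1:
w1 = f NAND d = 1 NAND 0 = 1
w2 = w1 NAND e = 1 NAND 1 = 0
w3 = w2 XOR f = 0 XOR 1 = 1
w4 = b NAND w3 = 1 NAND 1 = 0
w5 = c XOR w4 = 0 XOR 0 = 0
w6 = w3 NAND w5 = 1 NAND 0 = 1
w7 = w6 XOR w4 = 1 XOR 0 = 1
w8 = a NAND w7 = 0 NAND 1 = 1
So w7 = 1 and w8 = 1.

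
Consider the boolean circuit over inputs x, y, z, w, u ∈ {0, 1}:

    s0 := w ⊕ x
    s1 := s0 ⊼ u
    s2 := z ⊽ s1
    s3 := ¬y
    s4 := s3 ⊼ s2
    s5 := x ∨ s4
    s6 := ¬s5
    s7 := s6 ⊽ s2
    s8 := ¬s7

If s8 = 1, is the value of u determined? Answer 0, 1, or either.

1

s8 = ¬s7 must be 1, so s7 = 0.
s7 = s6 ⊽ s2 must be 0, so at least one of s6, s2 is 1.
Every assignment with s8 = 1 has u = 1; there are 4 such assignment(s).
  x=0, y=0, z=0, w=1, u=1
  x=0, y=1, z=0, w=1, u=1
  x=1, y=0, z=0, w=0, u=1
  x=1, y=1, z=0, w=0, u=1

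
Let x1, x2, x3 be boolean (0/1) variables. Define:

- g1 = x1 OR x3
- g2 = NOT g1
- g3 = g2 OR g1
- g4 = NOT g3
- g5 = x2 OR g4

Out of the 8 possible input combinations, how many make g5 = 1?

4

g5 = x2 OR g4 must be 1, so at least one of x2, g4 is 1.
Satisfying assignments:
  x1=0, x2=1, x3=0
  x1=0, x2=1, x3=1
  x1=1, x2=1, x3=0
  x1=1, x2=1, x3=1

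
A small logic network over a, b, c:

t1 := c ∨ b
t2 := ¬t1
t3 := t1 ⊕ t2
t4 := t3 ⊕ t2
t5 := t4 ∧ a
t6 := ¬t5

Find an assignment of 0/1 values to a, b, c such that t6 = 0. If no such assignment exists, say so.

t6 = ¬t5 must be 0, so t5 = 1.
t5 = t4 ∧ a must be 1, so both t4 = 1 and a = 1.
t4 = t3 ⊕ t2 must be 1, so t3 and t2 differ.
Check with a=1, b=1, c=0:
t1 = c ∨ b = 0 ∨ 1 = 1
t2 = ¬t1 = ¬1 = 0
t3 = t1 ⊕ t2 = 1 ⊕ 0 = 1
t4 = t3 ⊕ t2 = 1 ⊕ 0 = 1
t5 = t4 ∧ a = 1 ∧ 1 = 1
t6 = ¬t5 = ¬1 = 0
So t6 = 0 as required.

a=1, b=1, c=0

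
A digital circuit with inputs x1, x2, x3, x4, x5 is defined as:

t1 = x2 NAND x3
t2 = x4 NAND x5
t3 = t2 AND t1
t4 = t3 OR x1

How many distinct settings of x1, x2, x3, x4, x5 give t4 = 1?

25

t4 = t3 OR x1 must be 1, so at least one of t3, x1 is 1.
Enumerating the 32 input combinations, 25 give t4 = 1 and 7 give t4 = 0.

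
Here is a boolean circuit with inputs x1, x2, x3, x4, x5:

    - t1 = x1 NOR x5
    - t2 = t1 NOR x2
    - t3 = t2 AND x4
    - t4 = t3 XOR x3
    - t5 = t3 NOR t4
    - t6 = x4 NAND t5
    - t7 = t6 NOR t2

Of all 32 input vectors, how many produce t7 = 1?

5

t7 = t6 NOR t2 must be 1, so both t6 = 0 and t2 = 0.
t6 = x4 NAND t5 must be 0, so both x4 = 1 and t5 = 1.
Enumerating the 32 input combinations, 5 give t7 = 1 and 27 give t7 = 0.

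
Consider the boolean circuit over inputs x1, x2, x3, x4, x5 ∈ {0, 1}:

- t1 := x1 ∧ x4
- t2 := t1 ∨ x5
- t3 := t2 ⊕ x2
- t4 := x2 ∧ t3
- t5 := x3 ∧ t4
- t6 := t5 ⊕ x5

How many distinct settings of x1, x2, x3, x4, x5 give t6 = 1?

19

t6 = t5 ⊕ x5 must be 1, so t5 and x5 differ.
Enumerating the 32 input combinations, 19 give t6 = 1 and 13 give t6 = 0.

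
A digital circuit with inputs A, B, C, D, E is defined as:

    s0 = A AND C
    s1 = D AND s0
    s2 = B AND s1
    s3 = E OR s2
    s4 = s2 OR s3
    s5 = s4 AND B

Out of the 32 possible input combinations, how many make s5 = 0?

23

s5 = s4 AND B must be 0, so at least one of s4, B is 0.
Enumerating the 32 input combinations, 23 give s5 = 0 and 9 give s5 = 1.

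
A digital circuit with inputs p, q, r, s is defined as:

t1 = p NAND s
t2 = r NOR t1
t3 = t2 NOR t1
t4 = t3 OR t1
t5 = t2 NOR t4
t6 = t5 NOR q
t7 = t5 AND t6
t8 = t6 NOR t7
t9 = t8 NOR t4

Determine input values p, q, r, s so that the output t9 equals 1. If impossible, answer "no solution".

p=1 q=0 r=0 s=1

t9 = t8 NOR t4 must be 1, so both t8 = 0 and t4 = 0.
t8 = t6 NOR t7 must be 0, so at least one of t6, t7 is 1.
Check with p=1 q=0 r=0 s=1:
t1 = p NAND s = 1 NAND 1 = 0
t2 = r NOR t1 = 0 NOR 0 = 1
t3 = t2 NOR t1 = 1 NOR 0 = 0
t4 = t3 OR t1 = 0 OR 0 = 0
t5 = t2 NOR t4 = 1 NOR 0 = 0
t6 = t5 NOR q = 0 NOR 0 = 1
t7 = t5 AND t6 = 0 AND 1 = 0
t8 = t6 NOR t7 = 1 NOR 0 = 0
t9 = t8 NOR t4 = 0 NOR 0 = 1
So t9 = 1 as required.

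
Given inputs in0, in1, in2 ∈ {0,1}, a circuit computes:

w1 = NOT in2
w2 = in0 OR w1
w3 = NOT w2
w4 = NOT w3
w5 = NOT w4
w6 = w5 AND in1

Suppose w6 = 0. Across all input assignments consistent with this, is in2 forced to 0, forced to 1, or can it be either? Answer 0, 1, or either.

either

Both values of in2 occur among assignments with w6 = 0:
  in2=0: in0=0, in1=0, in2=0
  in2=1: in0=0, in1=0, in2=1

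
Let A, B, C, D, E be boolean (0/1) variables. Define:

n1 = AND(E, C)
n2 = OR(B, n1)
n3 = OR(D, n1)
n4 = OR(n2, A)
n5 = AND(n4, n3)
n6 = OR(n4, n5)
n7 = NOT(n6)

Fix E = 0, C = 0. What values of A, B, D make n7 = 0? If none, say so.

A=1, B=0, D=1

n7 = NOT(n6) must be 0, so n6 = 1.
Check with E = 0, C = 0 and A=1, B=0, D=1:
n1 = AND(E, C) = AND(0, 0) = 0
n2 = OR(B, n1) = OR(0, 0) = 0
n3 = OR(D, n1) = OR(1, 0) = 1
n4 = OR(n2, A) = OR(0, 1) = 1
n5 = AND(n4, n3) = AND(1, 1) = 1
n6 = OR(n4, n5) = OR(1, 1) = 1
n7 = NOT(n6) = NOT 1 = 0
So n7 = 0.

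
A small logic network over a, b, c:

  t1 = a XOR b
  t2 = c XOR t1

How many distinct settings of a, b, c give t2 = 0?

t2 = c XOR t1 must be 0, so c and t1 are equal.
Enumerating the 8 input combinations, 4 give t2 = 0 and 4 give t2 = 1.

4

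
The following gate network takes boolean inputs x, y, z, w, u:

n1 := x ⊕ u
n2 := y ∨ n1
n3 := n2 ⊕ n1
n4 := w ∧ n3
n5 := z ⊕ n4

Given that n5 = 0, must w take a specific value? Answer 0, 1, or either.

either

Both values of w occur among assignments with n5 = 0:
  w=0: x=0, y=0, z=0, w=0, u=0
  w=1: x=0, y=0, z=0, w=1, u=0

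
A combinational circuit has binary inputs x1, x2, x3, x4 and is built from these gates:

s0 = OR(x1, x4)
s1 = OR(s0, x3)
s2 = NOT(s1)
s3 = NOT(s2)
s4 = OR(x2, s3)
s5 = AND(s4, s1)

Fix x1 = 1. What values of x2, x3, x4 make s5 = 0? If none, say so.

no solution exists

With x1 = 1 fixed, none of the 8 settings of x2, x3, x4 give s5 = 0.
For example, with x2=1, x3=0, x4=1:
s0 = OR(x1, x4) = OR(1, 1) = 1
s1 = OR(s0, x3) = OR(1, 0) = 1
s2 = NOT(s1) = NOT 1 = 0
s3 = NOT(s2) = NOT 0 = 1
s4 = OR(x2, s3) = OR(1, 1) = 1
s5 = AND(s4, s1) = AND(1, 1) = 1
giving s5 = 1 ≠ 0.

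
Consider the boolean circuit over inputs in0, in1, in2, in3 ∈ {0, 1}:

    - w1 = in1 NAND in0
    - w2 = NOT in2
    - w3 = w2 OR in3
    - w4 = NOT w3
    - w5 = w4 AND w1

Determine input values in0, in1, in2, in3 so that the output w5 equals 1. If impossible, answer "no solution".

w5 = w4 AND w1 must be 1, so both w4 = 1 and w1 = 1.
w4 = NOT w3 must be 1, so w3 = 0.
Check with in0=1 in1=0 in2=1 in3=0:
w1 = in1 NAND in0 = 0 NAND 1 = 1
w2 = NOT in2 = NOT 1 = 0
w3 = w2 OR in3 = 0 OR 0 = 0
w4 = NOT w3 = NOT 0 = 1
w5 = w4 AND w1 = 1 AND 1 = 1
So w5 = 1 as required.

in0=1 in1=0 in2=1 in3=0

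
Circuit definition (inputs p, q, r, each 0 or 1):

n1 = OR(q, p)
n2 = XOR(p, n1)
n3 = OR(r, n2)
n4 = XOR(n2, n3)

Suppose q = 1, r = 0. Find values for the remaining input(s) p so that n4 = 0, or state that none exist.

p=0

n4 = XOR(n2, n3) must be 0, so n2 and n3 are equal.
Check with q = 1, r = 0 and p=0:
n1 = OR(q, p) = OR(1, 0) = 1
n2 = XOR(p, n1) = XOR(0, 1) = 1
n3 = OR(r, n2) = OR(0, 1) = 1
n4 = XOR(n2, n3) = XOR(1, 1) = 0
So n4 = 0.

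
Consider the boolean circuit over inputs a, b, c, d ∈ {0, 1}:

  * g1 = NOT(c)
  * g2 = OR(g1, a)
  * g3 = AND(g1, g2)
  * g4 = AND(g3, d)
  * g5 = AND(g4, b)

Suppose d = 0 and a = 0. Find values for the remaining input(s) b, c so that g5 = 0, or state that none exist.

g5 = AND(g4, b) must be 0, so at least one of g4, b is 0.
Check with d = 0 and a = 0 and b=1, c=1:
g1 = NOT(c) = NOT 1 = 0
g2 = OR(g1, a) = OR(0, 0) = 0
g3 = AND(g1, g2) = AND(0, 0) = 0
g4 = AND(g3, d) = AND(0, 0) = 0
g5 = AND(g4, b) = AND(0, 1) = 0
So g5 = 0.

b=1, c=1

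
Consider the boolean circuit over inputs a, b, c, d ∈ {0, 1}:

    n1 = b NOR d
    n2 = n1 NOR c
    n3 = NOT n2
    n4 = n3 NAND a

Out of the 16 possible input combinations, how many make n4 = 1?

n4 = n3 NAND a must be 1, so at least one of n3, a is 0.
Enumerating the 16 input combinations, 11 give n4 = 1 and 5 give n4 = 0.

11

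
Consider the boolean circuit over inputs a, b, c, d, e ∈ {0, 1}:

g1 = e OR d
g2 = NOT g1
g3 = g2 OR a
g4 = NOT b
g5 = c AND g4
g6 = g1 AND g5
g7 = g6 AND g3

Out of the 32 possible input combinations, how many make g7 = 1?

3

g7 = g6 AND g3 must be 1, so both g6 = 1 and g3 = 1.
Satisfying assignments:
  a=1, b=0, c=1, d=0, e=1
  a=1, b=0, c=1, d=1, e=0
  a=1, b=0, c=1, d=1, e=1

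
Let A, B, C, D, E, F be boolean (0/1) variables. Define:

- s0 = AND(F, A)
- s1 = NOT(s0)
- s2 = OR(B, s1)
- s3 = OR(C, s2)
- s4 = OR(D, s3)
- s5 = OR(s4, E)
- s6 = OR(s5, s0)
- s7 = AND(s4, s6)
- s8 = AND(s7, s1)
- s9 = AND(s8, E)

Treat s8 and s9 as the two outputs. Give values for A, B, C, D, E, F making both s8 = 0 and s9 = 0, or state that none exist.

A=1, B=1, C=1, D=1, E=0, F=1

Check with A=1, B=1, C=1, D=1, E=0, F=1:
s0 = AND(F, A) = AND(1, 1) = 1
s1 = NOT(s0) = NOT 1 = 0
s2 = OR(B, s1) = OR(1, 0) = 1
s3 = OR(C, s2) = OR(1, 1) = 1
s4 = OR(D, s3) = OR(1, 1) = 1
s5 = OR(s4, E) = OR(1, 0) = 1
s6 = OR(s5, s0) = OR(1, 1) = 1
s7 = AND(s4, s6) = AND(1, 1) = 1
s8 = AND(s7, s1) = AND(1, 0) = 0
s9 = AND(s8, E) = AND(0, 0) = 0
So s8 = 0 and s9 = 0.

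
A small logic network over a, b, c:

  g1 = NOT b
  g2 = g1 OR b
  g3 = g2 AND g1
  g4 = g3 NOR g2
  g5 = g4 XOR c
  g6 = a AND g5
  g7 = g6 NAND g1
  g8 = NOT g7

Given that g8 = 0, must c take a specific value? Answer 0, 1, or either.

Both values of c occur among assignments with g8 = 0:
  c=0: a=0, b=0, c=0
  c=1: a=0, b=0, c=1

either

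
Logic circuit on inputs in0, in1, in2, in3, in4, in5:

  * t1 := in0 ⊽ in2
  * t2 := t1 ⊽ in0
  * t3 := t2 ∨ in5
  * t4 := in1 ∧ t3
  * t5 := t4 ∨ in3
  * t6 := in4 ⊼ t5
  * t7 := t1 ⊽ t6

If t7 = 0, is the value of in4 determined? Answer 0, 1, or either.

either

Both values of in4 occur among assignments with t7 = 0:
  in4=0: in0=0, in1=0, in2=0, in3=0, in4=0, in5=0
  in4=1: in0=0, in1=0, in2=0, in3=0, in4=1, in5=0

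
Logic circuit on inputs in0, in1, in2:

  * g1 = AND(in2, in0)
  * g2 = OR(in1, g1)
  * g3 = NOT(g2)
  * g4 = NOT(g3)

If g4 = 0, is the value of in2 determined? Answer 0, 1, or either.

either

Both values of in2 occur among assignments with g4 = 0:
  in2=0: in0=0, in1=0, in2=0
  in2=1: in0=0, in1=0, in2=1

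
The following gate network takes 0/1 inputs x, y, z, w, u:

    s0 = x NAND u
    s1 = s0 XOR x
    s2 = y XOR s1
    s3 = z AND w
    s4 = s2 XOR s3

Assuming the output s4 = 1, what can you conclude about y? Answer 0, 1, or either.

either

Both values of y occur among assignments with s4 = 1:
  y=0: x=0, y=0, z=0, w=0, u=0
  y=1: x=0, y=1, z=1, w=1, u=0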